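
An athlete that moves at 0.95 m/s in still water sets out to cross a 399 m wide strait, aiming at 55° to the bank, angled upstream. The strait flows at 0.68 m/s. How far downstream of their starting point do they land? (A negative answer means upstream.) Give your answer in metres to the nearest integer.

Perpendicular speed = 0.778 m/s; crossing time = 399 / 0.778 = 512.725 s.
Net downstream speed = 0.135 m/s.
Drift = 0.135 × 512.725 = 69.270 m (downstream).

69 m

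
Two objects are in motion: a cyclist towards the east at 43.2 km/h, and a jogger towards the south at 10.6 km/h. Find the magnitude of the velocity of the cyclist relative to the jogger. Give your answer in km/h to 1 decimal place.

Taking east as x and north as y: cyclist velocity = (43.200, 0.000) km/h; jogger velocity = (0.000, -10.600) km/h.
Velocity of cyclist relative to jogger = (43.200, 0.000) − (0.000, -10.600) = (43.200, 10.600) km/h.
Magnitude = |(43.200, 10.600)| = 44.481 km/h.

44.5 km/h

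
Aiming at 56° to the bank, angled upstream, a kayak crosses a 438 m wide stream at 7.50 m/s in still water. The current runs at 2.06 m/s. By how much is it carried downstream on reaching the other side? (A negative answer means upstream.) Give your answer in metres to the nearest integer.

-150 m

Perpendicular speed = 6.218 m/s; crossing time = 438 / 6.218 = 70.443 s.
Net downstream speed = -2.134 m/s.
Drift = -2.134 × 70.443 = -150.322 m (upstream).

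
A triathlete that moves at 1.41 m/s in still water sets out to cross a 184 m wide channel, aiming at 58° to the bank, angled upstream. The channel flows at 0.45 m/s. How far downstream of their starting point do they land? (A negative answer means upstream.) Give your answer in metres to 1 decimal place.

Perpendicular speed = 1.196 m/s; crossing time = 184 / 1.196 = 153.879 s.
Net downstream speed = -0.297 m/s.
Drift = -0.297 × 153.879 = -45.731 m (upstream).

-45.7 m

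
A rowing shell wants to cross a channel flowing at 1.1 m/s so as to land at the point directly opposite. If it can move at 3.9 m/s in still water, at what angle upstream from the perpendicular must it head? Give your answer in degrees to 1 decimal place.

16.4°

To cancel the current, the upstream component of the rowing shell's velocity must equal the flow: 3.9 sin θ = 1.1.
sin θ = 1.1 / 3.9 = 0.2821.
θ = arcsin(0.2821) = 16.383°.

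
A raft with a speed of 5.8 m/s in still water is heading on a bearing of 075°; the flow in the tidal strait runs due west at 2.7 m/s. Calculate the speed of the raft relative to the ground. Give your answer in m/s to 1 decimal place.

Taking east as x and north as y: velocity relative to the water = (5.602, 1.501) m/s; the water relative to ground = (-2.700, 0.000) m/s.
Velocity relative to ground = (5.602, 1.501) + (-2.700, 0.000) = (2.902, 1.501) m/s.
Speed = |(2.902, 1.501)| = 3.268 m/s.

3.3 m/s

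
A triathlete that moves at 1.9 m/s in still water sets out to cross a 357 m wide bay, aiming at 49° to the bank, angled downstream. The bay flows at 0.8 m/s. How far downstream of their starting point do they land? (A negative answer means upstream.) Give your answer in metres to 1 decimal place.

509.5 m

Perpendicular speed = 1.434 m/s; crossing time = 357 / 1.434 = 248.963 s.
Net downstream speed = 2.047 m/s.
Drift = 2.047 × 248.963 = 509.506 m (downstream).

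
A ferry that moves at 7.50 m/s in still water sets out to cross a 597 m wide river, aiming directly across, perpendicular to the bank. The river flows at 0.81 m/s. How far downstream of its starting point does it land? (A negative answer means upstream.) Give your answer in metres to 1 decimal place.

64.5 m

Perpendicular speed = 7.500 m/s; crossing time = 597 / 7.500 = 79.600 s.
Net downstream speed = 0.810 m/s.
Drift = 0.810 × 79.600 = 64.476 m (downstream).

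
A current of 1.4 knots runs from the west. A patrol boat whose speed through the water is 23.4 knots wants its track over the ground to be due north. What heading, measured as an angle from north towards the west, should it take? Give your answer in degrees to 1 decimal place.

The current pushes perpendicular to the desired track; the heading must have a component into the current equal to 1.4 knots: 23.4 sin θ = 1.4.
sin θ = 0.0598, so θ = 3.430°.

3.4°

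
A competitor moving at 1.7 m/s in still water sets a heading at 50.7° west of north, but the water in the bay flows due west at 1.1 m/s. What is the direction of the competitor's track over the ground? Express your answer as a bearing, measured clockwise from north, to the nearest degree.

294°

Taking east as x and north as y: velocity relative to the water = (-1.316, 1.077) m/s; the water relative to ground = (-1.100, 0.000) m/s.
Velocity relative to ground = (-1.316, 1.077) + (-1.100, 0.000) = (-2.416, 1.077) m/s.
Bearing = atan2(-2.42, 1.08) = 294.03° clockwise from north.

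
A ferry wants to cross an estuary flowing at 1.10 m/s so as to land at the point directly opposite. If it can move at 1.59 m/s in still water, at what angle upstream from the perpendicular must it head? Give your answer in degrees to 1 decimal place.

43.8°

To cancel the current, the upstream component of the ferry's velocity must equal the flow: 1.59 sin θ = 1.10.
sin θ = 1.10 / 1.59 = 0.6918.
θ = arcsin(0.6918) = 43.775°.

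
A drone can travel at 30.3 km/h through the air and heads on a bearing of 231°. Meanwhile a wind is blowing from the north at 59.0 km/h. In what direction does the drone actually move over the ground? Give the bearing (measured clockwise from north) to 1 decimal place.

Taking east as x and north as y: velocity relative to the air = (-23.548, -19.068) km/h; the air relative to ground = (0.000, -59.000) km/h.
Velocity relative to ground = (-23.548, -19.068) + (0.000, -59.000) = (-23.548, -78.068) km/h.
Bearing = atan2(-23.55, -78.07) = 196.78° clockwise from north.

196.8°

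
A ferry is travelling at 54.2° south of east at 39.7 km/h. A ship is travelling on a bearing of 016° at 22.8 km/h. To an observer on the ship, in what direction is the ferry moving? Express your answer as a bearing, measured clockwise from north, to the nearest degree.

163°

Taking east as x and north as y: ferry velocity = (23.223, -32.199) km/h; ship velocity = (6.285, 21.917) km/h.
Velocity of ferry relative to ship = (23.223, -32.199) − (6.285, 21.917) = (16.938, -54.116) km/h.
Bearing = atan2(16.94, -54.12) = 162.62° clockwise from north.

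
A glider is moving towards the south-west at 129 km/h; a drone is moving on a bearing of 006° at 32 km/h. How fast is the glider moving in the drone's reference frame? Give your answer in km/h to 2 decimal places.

Taking east as x and north as y: glider velocity = (-91.217, -91.217) km/h; drone velocity = (3.345, 31.825) km/h.
Velocity of glider relative to drone = (-91.217, -91.217) − (3.345, 31.825) = (-94.562, -123.041) km/h.
Magnitude = |(-94.562, -123.041)| = 155.181 km/h.

155.18 km/h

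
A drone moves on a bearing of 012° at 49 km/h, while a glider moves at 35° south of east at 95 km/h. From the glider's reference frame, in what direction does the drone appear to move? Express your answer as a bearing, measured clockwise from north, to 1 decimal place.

326.6°

Taking east as x and north as y: drone velocity = (10.188, 47.929) km/h; glider velocity = (77.819, -54.490) km/h.
Velocity of drone relative to glider = (10.188, 47.929) − (77.819, -54.490) = (-67.632, 102.419) km/h.
Bearing = atan2(-67.63, 102.42) = 326.56° clockwise from north.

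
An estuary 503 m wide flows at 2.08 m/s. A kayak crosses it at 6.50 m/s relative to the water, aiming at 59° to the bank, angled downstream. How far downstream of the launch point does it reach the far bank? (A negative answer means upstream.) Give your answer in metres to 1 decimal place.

Perpendicular speed = 5.572 m/s; crossing time = 503 / 5.572 = 90.279 s.
Net downstream speed = 5.428 m/s.
Drift = 5.428 × 90.279 = 490.014 m (downstream).

490.0 m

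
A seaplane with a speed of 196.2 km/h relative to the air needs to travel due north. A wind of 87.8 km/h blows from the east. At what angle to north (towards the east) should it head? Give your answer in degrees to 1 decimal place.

The wind pushes perpendicular to the desired track; the heading must have a component into the wind equal to 87.8 km/h: 196.2 sin θ = 87.8.
sin θ = 0.4475, so θ = 26.584°.

26.6°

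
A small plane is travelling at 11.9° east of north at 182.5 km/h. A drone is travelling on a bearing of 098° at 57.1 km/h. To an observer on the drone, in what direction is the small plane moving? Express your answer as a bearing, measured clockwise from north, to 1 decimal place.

Taking east as x and north as y: small plane velocity = (37.632, 178.578) km/h; drone velocity = (56.544, -7.947) km/h.
Velocity of small plane relative to drone = (37.632, 178.578) − (56.544, -7.947) = (-18.912, 186.525) km/h.
Bearing = atan2(-18.91, 186.52) = 354.21° clockwise from north.

354.2°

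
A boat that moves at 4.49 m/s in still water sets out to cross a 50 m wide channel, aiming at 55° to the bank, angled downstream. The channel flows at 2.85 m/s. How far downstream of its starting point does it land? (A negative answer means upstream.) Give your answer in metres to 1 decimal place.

73.8 m

Perpendicular speed = 3.678 m/s; crossing time = 50 / 3.678 = 13.594 s.
Net downstream speed = 5.425 m/s.
Drift = 5.425 × 13.594 = 73.754 m (downstream).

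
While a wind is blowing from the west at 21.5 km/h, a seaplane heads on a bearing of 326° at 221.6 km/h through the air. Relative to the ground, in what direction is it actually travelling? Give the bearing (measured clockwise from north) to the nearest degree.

331°

Taking east as x and north as y: velocity relative to the air = (-123.917, 183.715) km/h; the air relative to ground = (21.500, 0.000) km/h.
Velocity relative to ground = (-123.917, 183.715) + (21.500, 0.000) = (-102.417, 183.715) km/h.
Bearing = atan2(-102.42, 183.71) = 330.86° clockwise from north.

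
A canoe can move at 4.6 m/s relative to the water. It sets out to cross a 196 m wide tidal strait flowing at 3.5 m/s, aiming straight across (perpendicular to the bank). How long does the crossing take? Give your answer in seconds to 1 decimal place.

The component of the canoe's velocity perpendicular to the bank is 4.6 m/s.
The flow acts along the bank and has no component across it.
Time = 196 / 4.600 = 42.609 s.

42.6 s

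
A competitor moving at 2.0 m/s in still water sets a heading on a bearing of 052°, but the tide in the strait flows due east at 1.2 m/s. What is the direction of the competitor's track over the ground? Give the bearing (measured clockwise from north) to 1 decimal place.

Taking east as x and north as y: velocity relative to the water = (1.576, 1.231) m/s; the water relative to ground = (1.200, 0.000) m/s.
Velocity relative to ground = (1.576, 1.231) + (1.200, 0.000) = (2.776, 1.231) m/s.
Bearing = atan2(2.78, 1.23) = 66.08° clockwise from north.

066.1°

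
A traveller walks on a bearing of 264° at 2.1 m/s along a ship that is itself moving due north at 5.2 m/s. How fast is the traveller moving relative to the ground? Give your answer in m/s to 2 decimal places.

Taking east as x and north as y: ship velocity = (0.000, 5.200) m/s; traveller velocity relative to ship = (-2.088, -0.220) m/s.
Velocity relative to ground = (0.000, 5.200) + (-2.088, -0.220) = (-2.088, 4.980) m/s.
Speed = |(-2.088, 4.980)| = 5.401 m/s.

5.40 m/s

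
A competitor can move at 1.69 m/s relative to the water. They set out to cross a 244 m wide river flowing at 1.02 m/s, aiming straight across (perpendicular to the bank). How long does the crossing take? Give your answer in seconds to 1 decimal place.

The component of the competitor's velocity perpendicular to the bank is 1.69 m/s.
The flow acts along the bank and has no component across it.
Time = 244 / 1.690 = 144.379 s.

144.4 s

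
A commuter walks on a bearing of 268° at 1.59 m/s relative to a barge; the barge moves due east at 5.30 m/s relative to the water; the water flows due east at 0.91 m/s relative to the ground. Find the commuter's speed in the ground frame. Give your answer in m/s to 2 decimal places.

In east/north components (m/s): commuter relative to barge = (-1.589, -0.055); barge relative to water = (5.300, 0.000); water relative to ground = (0.910, 0.000).
Sum = (4.621, -0.055) m/s.
Speed = |(4.621, -0.055)| = 4.621 m/s.

4.62 m/s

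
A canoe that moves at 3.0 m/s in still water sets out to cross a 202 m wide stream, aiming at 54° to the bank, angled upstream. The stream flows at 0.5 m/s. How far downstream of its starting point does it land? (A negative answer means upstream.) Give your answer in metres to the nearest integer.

Perpendicular speed = 2.427 m/s; crossing time = 202 / 2.427 = 83.229 s.
Net downstream speed = -1.263 m/s.
Drift = -1.263 × 83.229 = -105.147 m (upstream).

-105 m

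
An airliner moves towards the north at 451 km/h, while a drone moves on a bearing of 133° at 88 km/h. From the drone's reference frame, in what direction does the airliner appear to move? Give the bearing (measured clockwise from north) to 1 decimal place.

Taking east as x and north as y: airliner velocity = (0.000, 451.000) km/h; drone velocity = (64.359, -60.016) km/h.
Velocity of airliner relative to drone = (0.000, 451.000) − (64.359, -60.016) = (-64.359, 511.016) km/h.
Bearing = atan2(-64.36, 511.02) = 352.82° clockwise from north.

352.8°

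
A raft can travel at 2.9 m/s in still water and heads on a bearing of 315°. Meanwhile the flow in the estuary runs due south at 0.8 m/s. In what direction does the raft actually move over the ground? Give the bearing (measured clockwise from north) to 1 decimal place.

Taking east as x and north as y: velocity relative to the water = (-2.051, 2.051) m/s; the water relative to ground = (0.000, -0.800) m/s.
Velocity relative to ground = (-2.051, 2.051) + (0.000, -0.800) = (-2.051, 1.251) m/s.
Bearing = atan2(-2.05, 1.25) = 301.38° clockwise from north.

301.4°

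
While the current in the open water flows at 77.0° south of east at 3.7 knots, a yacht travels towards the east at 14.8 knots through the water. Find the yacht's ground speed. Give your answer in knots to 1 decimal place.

16.0 knots

Taking east as x and north as y: velocity relative to the water = (14.800, 0.000) knots; the water relative to ground = (0.832, -3.605) knots.
Velocity relative to ground = (14.800, 0.000) + (0.832, -3.605) = (15.632, -3.605) knots.
Speed = |(15.632, -3.605)| = 16.043 knots.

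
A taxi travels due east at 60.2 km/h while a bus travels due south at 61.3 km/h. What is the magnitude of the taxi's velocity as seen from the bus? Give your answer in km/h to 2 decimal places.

Taking east as x and north as y: taxi velocity = (60.200, 0.000) km/h; bus velocity = (0.000, -61.300) km/h.
Velocity of taxi relative to bus = (60.200, 0.000) − (0.000, -61.300) = (60.200, 61.300) km/h.
Magnitude = |(60.200, 61.300)| = 85.917 km/h.

85.92 km/h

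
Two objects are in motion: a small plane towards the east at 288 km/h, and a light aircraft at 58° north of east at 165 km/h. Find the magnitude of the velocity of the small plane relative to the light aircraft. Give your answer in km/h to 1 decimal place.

Taking east as x and north as y: small plane velocity = (288.000, 0.000) km/h; light aircraft velocity = (87.437, 139.928) km/h.
Velocity of small plane relative to light aircraft = (288.000, 0.000) − (87.437, 139.928) = (200.563, -139.928) km/h.
Magnitude = |(200.563, -139.928)| = 244.552 km/h.

244.6 km/h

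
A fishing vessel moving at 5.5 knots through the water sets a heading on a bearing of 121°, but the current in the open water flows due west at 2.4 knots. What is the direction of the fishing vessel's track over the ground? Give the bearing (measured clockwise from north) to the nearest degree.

Taking east as x and north as y: velocity relative to the water = (4.714, -2.833) knots; the water relative to ground = (-2.400, 0.000) knots.
Velocity relative to ground = (4.714, -2.833) + (-2.400, 0.000) = (2.314, -2.833) knots.
Bearing = atan2(2.31, -2.83) = 140.75° clockwise from north.

141°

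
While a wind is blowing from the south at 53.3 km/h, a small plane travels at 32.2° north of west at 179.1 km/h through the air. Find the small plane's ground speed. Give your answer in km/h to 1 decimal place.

212.3 km/h

Taking east as x and north as y: velocity relative to the air = (-151.553, 95.438) km/h; the air relative to ground = (0.000, 53.300) km/h.
Velocity relative to ground = (-151.553, 95.438) + (0.000, 53.300) = (-151.553, 148.738) km/h.
Speed = |(-151.553, 148.738)| = 212.347 km/h.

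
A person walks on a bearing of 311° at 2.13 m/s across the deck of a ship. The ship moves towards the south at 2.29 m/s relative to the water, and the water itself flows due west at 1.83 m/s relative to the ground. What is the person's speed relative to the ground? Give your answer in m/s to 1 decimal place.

In east/north components (m/s): person relative to ship = (-1.608, 1.397); ship relative to water = (0.000, -2.290); water relative to ground = (-1.830, 0.000).
Sum = (-3.438, -0.893) m/s.
Speed = |(-3.438, -0.893)| = 3.552 m/s.

3.6 m/s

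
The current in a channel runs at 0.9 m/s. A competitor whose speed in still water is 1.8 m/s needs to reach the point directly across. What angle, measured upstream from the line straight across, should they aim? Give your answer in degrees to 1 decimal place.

30.0°

To cancel the current, the upstream component of the competitor's velocity must equal the flow: 1.8 sin θ = 0.9.
sin θ = 0.9 / 1.8 = 0.5000.
θ = arcsin(0.5000) = 30.000°.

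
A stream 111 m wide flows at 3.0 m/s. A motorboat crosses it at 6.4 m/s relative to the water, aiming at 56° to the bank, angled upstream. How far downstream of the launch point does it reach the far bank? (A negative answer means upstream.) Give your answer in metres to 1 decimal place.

-12.1 m

Perpendicular speed = 5.306 m/s; crossing time = 111 / 5.306 = 20.920 s.
Net downstream speed = -0.579 m/s.
Drift = -0.579 × 20.920 = -12.109 m (upstream).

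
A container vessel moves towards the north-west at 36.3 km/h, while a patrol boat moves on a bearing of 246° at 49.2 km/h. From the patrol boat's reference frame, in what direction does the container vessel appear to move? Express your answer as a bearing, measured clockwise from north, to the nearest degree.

023°

Taking east as x and north as y: container vessel velocity = (-25.668, 25.668) km/h; patrol boat velocity = (-44.946, -20.011) km/h.
Velocity of container vessel relative to patrol boat = (-25.668, 25.668) − (-44.946, -20.011) = (19.278, 45.679) km/h.
Bearing = atan2(19.28, 45.68) = 22.88° clockwise from north.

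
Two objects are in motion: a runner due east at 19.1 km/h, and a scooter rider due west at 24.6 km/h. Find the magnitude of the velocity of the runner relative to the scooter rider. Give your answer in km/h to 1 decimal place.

43.7 km/h

Taking east as x and north as y: runner velocity = (19.100, 0.000) km/h; scooter rider velocity = (-24.600, 0.000) km/h.
Velocity of runner relative to scooter rider = (19.100, 0.000) − (-24.600, 0.000) = (43.700, 0.000) km/h.
Magnitude = |(43.700, 0.000)| = 43.700 km/h.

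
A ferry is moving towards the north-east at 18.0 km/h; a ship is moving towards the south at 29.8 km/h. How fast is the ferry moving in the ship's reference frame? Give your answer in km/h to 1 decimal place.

Taking east as x and north as y: ferry velocity = (12.728, 12.728) km/h; ship velocity = (0.000, -29.800) km/h.
Velocity of ferry relative to ship = (12.728, 12.728) − (0.000, -29.800) = (12.728, 42.528) km/h.
Magnitude = |(12.728, 42.528)| = 44.392 km/h.

44.4 km/h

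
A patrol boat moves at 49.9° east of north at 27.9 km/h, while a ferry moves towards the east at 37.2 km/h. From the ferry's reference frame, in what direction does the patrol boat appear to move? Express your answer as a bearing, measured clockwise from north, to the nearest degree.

Taking east as x and north as y: patrol boat velocity = (21.341, 17.971) km/h; ferry velocity = (37.200, 0.000) km/h.
Velocity of patrol boat relative to ferry = (21.341, 17.971) − (37.200, 0.000) = (-15.859, 17.971) km/h.
Bearing = atan2(-15.86, 17.97) = 318.57° clockwise from north.

319°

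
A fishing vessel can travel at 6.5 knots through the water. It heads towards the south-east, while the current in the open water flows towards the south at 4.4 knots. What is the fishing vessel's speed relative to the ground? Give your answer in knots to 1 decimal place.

Taking east as x and north as y: velocity relative to the water = (4.596, -4.596) knots; the water relative to ground = (0.000, -4.400) knots.
Velocity relative to ground = (4.596, -4.596) + (0.000, -4.400) = (4.596, -8.996) knots.
Speed = |(4.596, -8.996)| = 10.102 knots.

10.1 knots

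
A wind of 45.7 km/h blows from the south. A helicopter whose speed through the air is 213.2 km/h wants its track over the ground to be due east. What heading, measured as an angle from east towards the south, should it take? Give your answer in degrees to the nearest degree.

The wind pushes perpendicular to the desired track; the heading must have a component into the wind equal to 45.7 km/h: 213.2 sin θ = 45.7.
sin θ = 0.2144, so θ = 12.378°.

12°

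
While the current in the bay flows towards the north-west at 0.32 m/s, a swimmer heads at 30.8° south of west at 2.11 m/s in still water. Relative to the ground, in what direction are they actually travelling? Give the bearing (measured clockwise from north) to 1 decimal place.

Taking east as x and north as y: velocity relative to the water = (-1.812, -1.080) m/s; the water relative to ground = (-0.226, 0.226) m/s.
Velocity relative to ground = (-1.812, -1.080) + (-0.226, 0.226) = (-2.039, -0.854) m/s.
Bearing = atan2(-2.04, -0.85) = 247.27° clockwise from north.

247.3°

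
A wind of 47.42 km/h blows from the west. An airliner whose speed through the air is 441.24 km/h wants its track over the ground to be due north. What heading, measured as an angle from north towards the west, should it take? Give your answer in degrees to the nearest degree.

The wind pushes perpendicular to the desired track; the heading must have a component into the wind equal to 47.42 km/h: 441.24 sin θ = 47.42.
sin θ = 0.1075, so θ = 6.169°.

6°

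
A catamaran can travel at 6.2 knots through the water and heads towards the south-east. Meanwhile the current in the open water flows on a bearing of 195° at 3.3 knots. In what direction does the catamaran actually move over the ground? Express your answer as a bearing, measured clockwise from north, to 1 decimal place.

Taking east as x and north as y: velocity relative to the water = (4.384, -4.384) knots; the water relative to ground = (-0.854, -3.188) knots.
Velocity relative to ground = (4.384, -4.384) + (-0.854, -3.188) = (3.530, -7.572) knots.
Bearing = atan2(3.53, -7.57) = 155.00° clockwise from north.

155.0°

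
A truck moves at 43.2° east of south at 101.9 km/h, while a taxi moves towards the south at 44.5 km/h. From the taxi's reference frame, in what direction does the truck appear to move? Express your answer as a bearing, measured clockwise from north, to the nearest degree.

113°

Taking east as x and north as y: truck velocity = (69.755, -74.282) km/h; taxi velocity = (0.000, -44.500) km/h.
Velocity of truck relative to taxi = (69.755, -74.282) − (0.000, -44.500) = (69.755, -29.782) km/h.
Bearing = atan2(69.76, -29.78) = 113.12° clockwise from north.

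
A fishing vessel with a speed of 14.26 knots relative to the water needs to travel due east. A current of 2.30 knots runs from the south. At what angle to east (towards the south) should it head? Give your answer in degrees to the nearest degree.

9°

The current pushes perpendicular to the desired track; the heading must have a component into the current equal to 2.30 knots: 14.26 sin θ = 2.30.
sin θ = 0.1613, so θ = 9.282°.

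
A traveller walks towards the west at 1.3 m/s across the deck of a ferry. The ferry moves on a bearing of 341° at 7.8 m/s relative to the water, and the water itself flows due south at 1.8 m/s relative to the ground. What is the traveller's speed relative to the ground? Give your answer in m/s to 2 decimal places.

6.77 m/s

In east/north components (m/s): traveller relative to ferry = (-1.300, 0.000); ferry relative to water = (-2.539, 7.375); water relative to ground = (0.000, -1.800).
Sum = (-3.839, 5.575) m/s.
Speed = |(-3.839, 5.575)| = 6.769 m/s.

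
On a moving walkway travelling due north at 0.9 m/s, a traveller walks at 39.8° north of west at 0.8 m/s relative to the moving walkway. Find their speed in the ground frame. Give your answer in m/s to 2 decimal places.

Taking east as x and north as y: moving walkway velocity = (0.000, 0.900) m/s; traveller velocity relative to moving walkway = (-0.615, 0.512) m/s.
Velocity relative to ground = (0.000, 0.900) + (-0.615, 0.512) = (-0.615, 1.412) m/s.
Speed = |(-0.615, 1.412)| = 1.540 m/s.

1.54 m/s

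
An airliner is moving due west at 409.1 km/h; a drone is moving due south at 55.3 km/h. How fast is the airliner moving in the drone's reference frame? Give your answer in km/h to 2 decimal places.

412.82 km/h

Taking east as x and north as y: airliner velocity = (-409.100, 0.000) km/h; drone velocity = (0.000, -55.300) km/h.
Velocity of airliner relative to drone = (-409.100, 0.000) − (0.000, -55.300) = (-409.100, 55.300) km/h.
Magnitude = |(-409.100, 55.300)| = 412.821 km/h.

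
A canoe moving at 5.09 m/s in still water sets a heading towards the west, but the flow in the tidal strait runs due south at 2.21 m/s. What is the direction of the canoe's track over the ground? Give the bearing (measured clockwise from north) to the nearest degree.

247°

Taking east as x and north as y: velocity relative to the water = (-5.090, 0.000) m/s; the water relative to ground = (0.000, -2.210) m/s.
Velocity relative to ground = (-5.090, 0.000) + (0.000, -2.210) = (-5.090, -2.210) m/s.
Bearing = atan2(-5.09, -2.21) = 246.53° clockwise from north.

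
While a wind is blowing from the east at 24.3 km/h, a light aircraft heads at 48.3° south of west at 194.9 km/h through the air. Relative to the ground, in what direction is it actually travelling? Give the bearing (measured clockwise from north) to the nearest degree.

227°

Taking east as x and north as y: velocity relative to the air = (-129.653, -145.520) km/h; the air relative to ground = (-24.300, 0.000) km/h.
Velocity relative to ground = (-129.653, -145.520) + (-24.300, 0.000) = (-153.953, -145.520) km/h.
Bearing = atan2(-153.95, -145.52) = 226.61° clockwise from north.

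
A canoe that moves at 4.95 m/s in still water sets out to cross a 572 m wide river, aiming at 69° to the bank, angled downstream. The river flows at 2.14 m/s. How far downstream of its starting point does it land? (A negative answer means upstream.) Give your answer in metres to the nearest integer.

Perpendicular speed = 4.621 m/s; crossing time = 572 / 4.621 = 123.777 s.
Net downstream speed = 3.914 m/s.
Drift = 3.914 × 123.777 = 484.452 m (downstream).

484 m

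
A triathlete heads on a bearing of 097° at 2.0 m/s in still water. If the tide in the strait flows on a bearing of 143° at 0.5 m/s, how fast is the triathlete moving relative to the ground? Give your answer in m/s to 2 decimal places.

Taking east as x and north as y: velocity relative to the water = (1.985, -0.244) m/s; the water relative to ground = (0.301, -0.399) m/s.
Velocity relative to ground = (1.985, -0.244) + (0.301, -0.399) = (2.286, -0.643) m/s.
Speed = |(2.286, -0.643)| = 2.375 m/s.

2.37 m/s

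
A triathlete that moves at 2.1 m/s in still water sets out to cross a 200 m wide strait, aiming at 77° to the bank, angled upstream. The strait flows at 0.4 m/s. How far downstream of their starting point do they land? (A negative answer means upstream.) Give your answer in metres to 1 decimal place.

-7.1 m

Perpendicular speed = 2.046 m/s; crossing time = 200 / 2.046 = 97.743 s.
Net downstream speed = -0.072 m/s.
Drift = -0.072 × 97.743 = -7.076 m (upstream).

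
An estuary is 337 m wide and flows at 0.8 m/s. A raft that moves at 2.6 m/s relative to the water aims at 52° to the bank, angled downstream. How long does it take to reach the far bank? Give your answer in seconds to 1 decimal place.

The component of the raft's velocity perpendicular to the bank is 2.6 × sin 52° = 2.049 m/s.
The current is parallel to the bank, so it does not affect the crossing time.
Time = 337 / 2.049 = 164.484 s.

164.5 s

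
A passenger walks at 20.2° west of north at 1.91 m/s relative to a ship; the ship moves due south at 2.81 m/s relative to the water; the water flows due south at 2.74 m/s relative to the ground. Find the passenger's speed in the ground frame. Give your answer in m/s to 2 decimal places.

3.81 m/s

In east/north components (m/s): passenger relative to ship = (-0.660, 1.793); ship relative to water = (0.000, -2.810); water relative to ground = (0.000, -2.740).
Sum = (-0.660, -3.757) m/s.
Speed = |(-0.660, -3.757)| = 3.815 m/s.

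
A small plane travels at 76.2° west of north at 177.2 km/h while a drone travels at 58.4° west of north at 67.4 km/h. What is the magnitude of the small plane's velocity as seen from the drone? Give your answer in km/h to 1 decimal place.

114.9 km/h

Taking east as x and north as y: small plane velocity = (-172.085, 42.268) km/h; drone velocity = (-57.406, 35.317) km/h.
Velocity of small plane relative to drone = (-172.085, 42.268) − (-57.406, 35.317) = (-114.679, 6.951) km/h.
Magnitude = |(-114.679, 6.951)| = 114.889 km/h.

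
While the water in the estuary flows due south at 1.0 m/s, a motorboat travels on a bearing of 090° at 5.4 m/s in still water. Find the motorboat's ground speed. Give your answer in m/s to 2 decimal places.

Taking east as x and north as y: velocity relative to the water = (5.400, 0.000) m/s; the water relative to ground = (0.000, -1.000) m/s.
Velocity relative to ground = (5.400, 0.000) + (0.000, -1.000) = (5.400, -1.000) m/s.
Speed = |(5.400, -1.000)| = 5.492 m/s.

5.49 m/s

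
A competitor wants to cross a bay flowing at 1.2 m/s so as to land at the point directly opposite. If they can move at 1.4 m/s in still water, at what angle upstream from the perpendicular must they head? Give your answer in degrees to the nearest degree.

To cancel the current, the upstream component of the competitor's velocity must equal the flow: 1.4 sin θ = 1.2.
sin θ = 1.2 / 1.4 = 0.8571.
θ = arcsin(0.8571) = 58.997°.

59°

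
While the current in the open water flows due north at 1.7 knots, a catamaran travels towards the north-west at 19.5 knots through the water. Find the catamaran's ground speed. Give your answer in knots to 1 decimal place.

Taking east as x and north as y: velocity relative to the water = (-13.789, 13.789) knots; the water relative to ground = (0.000, 1.700) knots.
Velocity relative to ground = (-13.789, 13.789) + (0.000, 1.700) = (-13.789, 15.489) knots.
Speed = |(-13.789, 15.489)| = 20.737 knots.

20.7 knots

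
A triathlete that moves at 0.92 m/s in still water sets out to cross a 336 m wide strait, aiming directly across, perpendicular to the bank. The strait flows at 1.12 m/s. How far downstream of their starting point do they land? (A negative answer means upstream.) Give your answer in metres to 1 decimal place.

Perpendicular speed = 0.920 m/s; crossing time = 336 / 0.920 = 365.217 s.
Net downstream speed = 1.120 m/s.
Drift = 1.120 × 365.217 = 409.043 m (downstream).

409.0 m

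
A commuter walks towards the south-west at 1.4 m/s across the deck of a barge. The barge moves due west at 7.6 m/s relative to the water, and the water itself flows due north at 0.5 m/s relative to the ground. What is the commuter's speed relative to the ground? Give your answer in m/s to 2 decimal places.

8.60 m/s

In east/north components (m/s): commuter relative to barge = (-0.990, -0.990); barge relative to water = (-7.600, 0.000); water relative to ground = (0.000, 0.500).
Sum = (-8.590, -0.490) m/s.
Speed = |(-8.590, -0.490)| = 8.604 m/s.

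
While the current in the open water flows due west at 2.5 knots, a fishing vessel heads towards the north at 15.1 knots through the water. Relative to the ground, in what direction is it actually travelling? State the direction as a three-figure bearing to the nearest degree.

Taking east as x and north as y: velocity relative to the water = (0.000, 15.100) knots; the water relative to ground = (-2.500, 0.000) knots.
Velocity relative to ground = (0.000, 15.100) + (-2.500, 0.000) = (-2.500, 15.100) knots.
Bearing = atan2(-2.50, 15.10) = 350.60° clockwise from north.

351°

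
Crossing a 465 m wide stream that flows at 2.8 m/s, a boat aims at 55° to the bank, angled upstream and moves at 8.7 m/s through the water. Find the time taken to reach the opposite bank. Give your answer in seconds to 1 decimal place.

The component of the boat's velocity perpendicular to the bank is 8.7 × sin 55° = 7.127 m/s.
The current is parallel to the bank, so it does not affect the crossing time.
Time = 465 / 7.127 = 65.248 s.

65.2 s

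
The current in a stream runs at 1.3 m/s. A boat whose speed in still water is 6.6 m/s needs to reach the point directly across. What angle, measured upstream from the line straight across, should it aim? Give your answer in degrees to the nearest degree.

To cancel the current, the upstream component of the boat's velocity must equal the flow: 6.6 sin θ = 1.3.
sin θ = 1.3 / 6.6 = 0.1970.
θ = arcsin(0.1970) = 11.360°.

11°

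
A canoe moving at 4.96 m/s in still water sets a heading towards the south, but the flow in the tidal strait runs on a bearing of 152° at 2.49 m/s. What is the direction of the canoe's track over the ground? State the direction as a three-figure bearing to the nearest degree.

Taking east as x and north as y: velocity relative to the water = (0.000, -4.960) m/s; the water relative to ground = (1.169, -2.199) m/s.
Velocity relative to ground = (0.000, -4.960) + (1.169, -2.199) = (1.169, -7.159) m/s.
Bearing = atan2(1.17, -7.16) = 170.73° clockwise from north.

171°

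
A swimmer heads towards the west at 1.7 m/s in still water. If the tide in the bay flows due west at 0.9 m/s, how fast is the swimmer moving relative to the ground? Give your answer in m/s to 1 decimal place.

Taking east as x and north as y: velocity relative to the water = (-1.700, 0.000) m/s; the water relative to ground = (-0.900, 0.000) m/s.
Velocity relative to ground = (-1.700, 0.000) + (-0.900, 0.000) = (-2.600, 0.000) m/s.
Speed = |(-2.600, 0.000)| = 2.600 m/s.

2.6 m/s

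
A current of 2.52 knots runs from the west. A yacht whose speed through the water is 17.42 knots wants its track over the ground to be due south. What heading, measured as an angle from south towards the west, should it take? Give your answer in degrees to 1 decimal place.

The current pushes perpendicular to the desired track; the heading must have a component into the current equal to 2.52 knots: 17.42 sin θ = 2.52.
sin θ = 0.1447, so θ = 8.318°.

8.3°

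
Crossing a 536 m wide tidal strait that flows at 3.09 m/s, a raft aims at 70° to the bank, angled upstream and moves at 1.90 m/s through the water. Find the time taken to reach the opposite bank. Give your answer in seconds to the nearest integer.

300 s

The component of the raft's velocity perpendicular to the bank is 1.90 × sin 70° = 1.785 m/s.
The flow acts along the bank and has no component across it.
Time = 536 / 1.785 = 300.210 s.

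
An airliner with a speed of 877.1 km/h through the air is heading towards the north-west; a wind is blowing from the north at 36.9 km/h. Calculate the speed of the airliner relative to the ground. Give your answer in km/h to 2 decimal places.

851.41 km/h

Taking east as x and north as y: velocity relative to the air = (-620.203, 620.203) km/h; the air relative to ground = (0.000, -36.900) km/h.
Velocity relative to ground = (-620.203, 620.203) + (0.000, -36.900) = (-620.203, 583.303) km/h.
Speed = |(-620.203, 583.303)| = 851.408 km/h.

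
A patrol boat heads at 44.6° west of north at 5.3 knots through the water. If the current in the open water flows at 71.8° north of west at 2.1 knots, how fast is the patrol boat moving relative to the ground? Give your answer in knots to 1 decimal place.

Taking east as x and north as y: velocity relative to the water = (-3.721, 3.774) knots; the water relative to ground = (-0.656, 1.995) knots.
Velocity relative to ground = (-3.721, 3.774) + (-0.656, 1.995) = (-4.377, 5.769) knots.
Speed = |(-4.377, 5.769)| = 7.241 knots.

7.2 knots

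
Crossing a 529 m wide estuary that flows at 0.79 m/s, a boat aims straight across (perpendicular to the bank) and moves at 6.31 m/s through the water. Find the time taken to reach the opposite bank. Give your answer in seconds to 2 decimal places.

83.84 s

The component of the boat's velocity perpendicular to the bank is 6.31 m/s.
The current is parallel to the bank, so it does not affect the crossing time.
Time = 529 / 6.310 = 83.835 s.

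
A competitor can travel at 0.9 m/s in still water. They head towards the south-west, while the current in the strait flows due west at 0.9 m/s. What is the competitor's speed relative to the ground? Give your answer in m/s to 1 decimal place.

Taking east as x and north as y: velocity relative to the water = (-0.636, -0.636) m/s; the water relative to ground = (-0.900, 0.000) m/s.
Velocity relative to ground = (-0.636, -0.636) + (-0.900, 0.000) = (-1.536, -0.636) m/s.
Speed = |(-1.536, -0.636)| = 1.663 m/s.

1.7 m/s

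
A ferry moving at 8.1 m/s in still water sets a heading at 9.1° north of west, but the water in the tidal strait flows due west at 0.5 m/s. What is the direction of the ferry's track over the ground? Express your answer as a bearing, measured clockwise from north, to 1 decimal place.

278.6°

Taking east as x and north as y: velocity relative to the water = (-7.998, 1.281) m/s; the water relative to ground = (-0.500, 0.000) m/s.
Velocity relative to ground = (-7.998, 1.281) + (-0.500, 0.000) = (-8.498, 1.281) m/s.
Bearing = atan2(-8.50, 1.28) = 278.57° clockwise from north.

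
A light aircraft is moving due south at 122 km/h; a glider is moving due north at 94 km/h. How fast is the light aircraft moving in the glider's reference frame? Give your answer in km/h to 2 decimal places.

Taking east as x and north as y: light aircraft velocity = (0.000, -122.000) km/h; glider velocity = (0.000, 94.000) km/h.
Velocity of light aircraft relative to glider = (0.000, -122.000) − (0.000, 94.000) = (0.000, -216.000) km/h.
Magnitude = |(0.000, -216.000)| = 216.000 km/h.

216.00 km/h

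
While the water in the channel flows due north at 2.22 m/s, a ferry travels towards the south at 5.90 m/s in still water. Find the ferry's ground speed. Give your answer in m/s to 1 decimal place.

Taking east as x and north as y: velocity relative to the water = (0.000, -5.900) m/s; the water relative to ground = (0.000, 2.220) m/s.
Velocity relative to ground = (0.000, -5.900) + (0.000, 2.220) = (0.000, -3.680) m/s.
Speed = |(0.000, -3.680)| = 3.680 m/s.

3.7 m/s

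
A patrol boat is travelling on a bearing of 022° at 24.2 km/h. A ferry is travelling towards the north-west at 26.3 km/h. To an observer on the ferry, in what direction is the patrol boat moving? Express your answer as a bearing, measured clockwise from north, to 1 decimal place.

082.1°

Taking east as x and north as y: patrol boat velocity = (9.065, 22.438) km/h; ferry velocity = (-18.597, 18.597) km/h.
Velocity of patrol boat relative to ferry = (9.065, 22.438) − (-18.597, 18.597) = (27.662, 3.841) km/h.
Bearing = atan2(27.66, 3.84) = 82.09° clockwise from north.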